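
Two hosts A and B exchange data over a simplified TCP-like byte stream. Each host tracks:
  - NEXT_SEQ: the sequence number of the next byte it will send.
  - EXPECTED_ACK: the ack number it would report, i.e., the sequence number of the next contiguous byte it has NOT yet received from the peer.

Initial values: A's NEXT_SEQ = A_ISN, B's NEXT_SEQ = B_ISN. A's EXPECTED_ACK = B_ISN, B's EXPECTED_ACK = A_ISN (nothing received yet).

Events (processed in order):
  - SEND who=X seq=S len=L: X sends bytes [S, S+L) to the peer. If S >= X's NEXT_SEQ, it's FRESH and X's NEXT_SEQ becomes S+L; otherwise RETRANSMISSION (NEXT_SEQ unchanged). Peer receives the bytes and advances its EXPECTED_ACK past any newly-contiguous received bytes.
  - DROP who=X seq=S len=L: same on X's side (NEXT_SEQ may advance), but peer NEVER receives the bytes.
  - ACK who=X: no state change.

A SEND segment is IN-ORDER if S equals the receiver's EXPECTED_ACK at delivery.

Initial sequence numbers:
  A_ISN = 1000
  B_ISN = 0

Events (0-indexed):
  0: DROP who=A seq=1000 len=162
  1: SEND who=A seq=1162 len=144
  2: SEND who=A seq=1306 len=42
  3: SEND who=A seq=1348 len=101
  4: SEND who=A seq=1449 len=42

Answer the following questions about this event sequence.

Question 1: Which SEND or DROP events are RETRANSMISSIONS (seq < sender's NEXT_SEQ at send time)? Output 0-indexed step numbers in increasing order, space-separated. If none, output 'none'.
Step 0: DROP seq=1000 -> fresh
Step 1: SEND seq=1162 -> fresh
Step 2: SEND seq=1306 -> fresh
Step 3: SEND seq=1348 -> fresh
Step 4: SEND seq=1449 -> fresh

Answer: none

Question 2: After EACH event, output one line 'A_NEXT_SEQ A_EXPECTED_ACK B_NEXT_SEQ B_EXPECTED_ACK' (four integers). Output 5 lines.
1162 0 0 1000
1306 0 0 1000
1348 0 0 1000
1449 0 0 1000
1491 0 0 1000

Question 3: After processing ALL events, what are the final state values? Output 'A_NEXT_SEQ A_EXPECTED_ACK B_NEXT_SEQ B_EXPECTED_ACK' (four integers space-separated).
After event 0: A_seq=1162 A_ack=0 B_seq=0 B_ack=1000
After event 1: A_seq=1306 A_ack=0 B_seq=0 B_ack=1000
After event 2: A_seq=1348 A_ack=0 B_seq=0 B_ack=1000
After event 3: A_seq=1449 A_ack=0 B_seq=0 B_ack=1000
After event 4: A_seq=1491 A_ack=0 B_seq=0 B_ack=1000

Answer: 1491 0 0 1000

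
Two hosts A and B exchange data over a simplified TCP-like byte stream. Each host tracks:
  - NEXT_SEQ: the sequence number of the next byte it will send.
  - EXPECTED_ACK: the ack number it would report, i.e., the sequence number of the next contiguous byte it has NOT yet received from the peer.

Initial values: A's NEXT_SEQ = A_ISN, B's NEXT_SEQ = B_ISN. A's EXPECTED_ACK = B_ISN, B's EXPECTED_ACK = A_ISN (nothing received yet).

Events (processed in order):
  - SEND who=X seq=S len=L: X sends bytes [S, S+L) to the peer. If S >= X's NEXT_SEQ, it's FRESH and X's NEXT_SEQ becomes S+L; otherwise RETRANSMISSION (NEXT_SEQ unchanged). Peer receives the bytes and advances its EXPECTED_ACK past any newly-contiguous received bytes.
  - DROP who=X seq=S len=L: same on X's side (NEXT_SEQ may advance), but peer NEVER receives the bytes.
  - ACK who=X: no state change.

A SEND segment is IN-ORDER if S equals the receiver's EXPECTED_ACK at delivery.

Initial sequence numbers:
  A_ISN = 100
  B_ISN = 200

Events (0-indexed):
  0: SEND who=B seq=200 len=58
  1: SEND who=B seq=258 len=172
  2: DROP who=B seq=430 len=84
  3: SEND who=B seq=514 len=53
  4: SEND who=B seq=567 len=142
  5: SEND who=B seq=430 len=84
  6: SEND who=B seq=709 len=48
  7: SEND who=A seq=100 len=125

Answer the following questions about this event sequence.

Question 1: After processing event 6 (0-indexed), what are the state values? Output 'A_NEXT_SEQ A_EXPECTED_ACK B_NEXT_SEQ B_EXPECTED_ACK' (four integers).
After event 0: A_seq=100 A_ack=258 B_seq=258 B_ack=100
After event 1: A_seq=100 A_ack=430 B_seq=430 B_ack=100
After event 2: A_seq=100 A_ack=430 B_seq=514 B_ack=100
After event 3: A_seq=100 A_ack=430 B_seq=567 B_ack=100
After event 4: A_seq=100 A_ack=430 B_seq=709 B_ack=100
After event 5: A_seq=100 A_ack=709 B_seq=709 B_ack=100
After event 6: A_seq=100 A_ack=757 B_seq=757 B_ack=100

100 757 757 100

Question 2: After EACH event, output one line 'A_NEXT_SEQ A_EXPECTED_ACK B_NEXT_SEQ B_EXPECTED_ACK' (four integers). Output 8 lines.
100 258 258 100
100 430 430 100
100 430 514 100
100 430 567 100
100 430 709 100
100 709 709 100
100 757 757 100
225 757 757 225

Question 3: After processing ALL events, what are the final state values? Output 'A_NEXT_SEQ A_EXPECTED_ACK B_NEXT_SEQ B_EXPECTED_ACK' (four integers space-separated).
After event 0: A_seq=100 A_ack=258 B_seq=258 B_ack=100
After event 1: A_seq=100 A_ack=430 B_seq=430 B_ack=100
After event 2: A_seq=100 A_ack=430 B_seq=514 B_ack=100
After event 3: A_seq=100 A_ack=430 B_seq=567 B_ack=100
After event 4: A_seq=100 A_ack=430 B_seq=709 B_ack=100
After event 5: A_seq=100 A_ack=709 B_seq=709 B_ack=100
After event 6: A_seq=100 A_ack=757 B_seq=757 B_ack=100
After event 7: A_seq=225 A_ack=757 B_seq=757 B_ack=225

Answer: 225 757 757 225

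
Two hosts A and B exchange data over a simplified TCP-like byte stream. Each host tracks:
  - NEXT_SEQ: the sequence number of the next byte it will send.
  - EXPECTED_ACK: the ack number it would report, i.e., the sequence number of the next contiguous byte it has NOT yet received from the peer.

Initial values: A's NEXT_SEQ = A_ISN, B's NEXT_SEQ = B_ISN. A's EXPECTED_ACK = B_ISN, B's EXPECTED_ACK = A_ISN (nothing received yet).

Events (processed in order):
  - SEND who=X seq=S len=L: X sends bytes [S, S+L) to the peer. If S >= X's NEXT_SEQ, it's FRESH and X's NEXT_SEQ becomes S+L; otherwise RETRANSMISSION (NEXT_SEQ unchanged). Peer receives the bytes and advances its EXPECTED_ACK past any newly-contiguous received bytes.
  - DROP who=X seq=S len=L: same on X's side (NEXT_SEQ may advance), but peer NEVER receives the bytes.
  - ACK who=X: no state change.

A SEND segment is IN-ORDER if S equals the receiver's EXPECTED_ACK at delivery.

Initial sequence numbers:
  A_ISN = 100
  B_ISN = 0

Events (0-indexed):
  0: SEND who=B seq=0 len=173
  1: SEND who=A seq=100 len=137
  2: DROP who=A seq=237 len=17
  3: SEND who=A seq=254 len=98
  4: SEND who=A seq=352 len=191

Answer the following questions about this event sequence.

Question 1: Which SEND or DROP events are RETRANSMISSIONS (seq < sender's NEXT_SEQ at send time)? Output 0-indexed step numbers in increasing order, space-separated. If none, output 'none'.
Step 0: SEND seq=0 -> fresh
Step 1: SEND seq=100 -> fresh
Step 2: DROP seq=237 -> fresh
Step 3: SEND seq=254 -> fresh
Step 4: SEND seq=352 -> fresh

Answer: none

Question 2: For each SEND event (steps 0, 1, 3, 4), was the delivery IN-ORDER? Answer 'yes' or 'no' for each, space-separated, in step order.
Step 0: SEND seq=0 -> in-order
Step 1: SEND seq=100 -> in-order
Step 3: SEND seq=254 -> out-of-order
Step 4: SEND seq=352 -> out-of-order

Answer: yes yes no no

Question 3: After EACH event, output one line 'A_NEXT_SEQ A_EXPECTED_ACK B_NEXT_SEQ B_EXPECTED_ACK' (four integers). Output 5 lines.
100 173 173 100
237 173 173 237
254 173 173 237
352 173 173 237
543 173 173 237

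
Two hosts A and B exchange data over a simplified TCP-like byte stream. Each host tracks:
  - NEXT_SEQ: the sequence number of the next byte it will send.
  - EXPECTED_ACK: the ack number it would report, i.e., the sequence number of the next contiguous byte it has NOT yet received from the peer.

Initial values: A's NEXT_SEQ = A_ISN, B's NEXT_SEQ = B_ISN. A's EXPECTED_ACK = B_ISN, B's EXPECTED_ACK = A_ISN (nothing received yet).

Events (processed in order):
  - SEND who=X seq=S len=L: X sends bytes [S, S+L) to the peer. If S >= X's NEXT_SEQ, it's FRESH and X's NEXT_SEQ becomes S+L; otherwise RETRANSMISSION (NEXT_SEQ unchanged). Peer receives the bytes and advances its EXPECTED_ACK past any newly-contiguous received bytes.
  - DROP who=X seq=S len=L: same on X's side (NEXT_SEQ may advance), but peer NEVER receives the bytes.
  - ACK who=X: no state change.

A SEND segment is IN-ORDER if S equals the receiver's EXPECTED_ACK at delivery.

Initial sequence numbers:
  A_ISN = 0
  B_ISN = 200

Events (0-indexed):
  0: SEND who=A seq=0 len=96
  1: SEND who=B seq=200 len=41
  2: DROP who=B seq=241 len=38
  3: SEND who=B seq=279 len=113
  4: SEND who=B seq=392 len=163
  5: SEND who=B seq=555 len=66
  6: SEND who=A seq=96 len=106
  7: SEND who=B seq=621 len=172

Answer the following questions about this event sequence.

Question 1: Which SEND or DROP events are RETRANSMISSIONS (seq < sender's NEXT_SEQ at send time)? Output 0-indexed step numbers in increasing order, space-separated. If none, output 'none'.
Answer: none

Derivation:
Step 0: SEND seq=0 -> fresh
Step 1: SEND seq=200 -> fresh
Step 2: DROP seq=241 -> fresh
Step 3: SEND seq=279 -> fresh
Step 4: SEND seq=392 -> fresh
Step 5: SEND seq=555 -> fresh
Step 6: SEND seq=96 -> fresh
Step 7: SEND seq=621 -> fresh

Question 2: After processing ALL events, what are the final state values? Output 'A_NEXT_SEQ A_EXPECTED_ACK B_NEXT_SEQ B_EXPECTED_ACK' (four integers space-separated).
After event 0: A_seq=96 A_ack=200 B_seq=200 B_ack=96
After event 1: A_seq=96 A_ack=241 B_seq=241 B_ack=96
After event 2: A_seq=96 A_ack=241 B_seq=279 B_ack=96
After event 3: A_seq=96 A_ack=241 B_seq=392 B_ack=96
After event 4: A_seq=96 A_ack=241 B_seq=555 B_ack=96
After event 5: A_seq=96 A_ack=241 B_seq=621 B_ack=96
After event 6: A_seq=202 A_ack=241 B_seq=621 B_ack=202
After event 7: A_seq=202 A_ack=241 B_seq=793 B_ack=202

Answer: 202 241 793 202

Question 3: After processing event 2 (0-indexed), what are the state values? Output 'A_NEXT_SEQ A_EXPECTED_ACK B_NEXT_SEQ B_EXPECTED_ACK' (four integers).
After event 0: A_seq=96 A_ack=200 B_seq=200 B_ack=96
After event 1: A_seq=96 A_ack=241 B_seq=241 B_ack=96
After event 2: A_seq=96 A_ack=241 B_seq=279 B_ack=96

96 241 279 96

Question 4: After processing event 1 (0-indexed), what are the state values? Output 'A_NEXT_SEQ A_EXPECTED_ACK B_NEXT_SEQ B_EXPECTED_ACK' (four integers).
After event 0: A_seq=96 A_ack=200 B_seq=200 B_ack=96
After event 1: A_seq=96 A_ack=241 B_seq=241 B_ack=96

96 241 241 96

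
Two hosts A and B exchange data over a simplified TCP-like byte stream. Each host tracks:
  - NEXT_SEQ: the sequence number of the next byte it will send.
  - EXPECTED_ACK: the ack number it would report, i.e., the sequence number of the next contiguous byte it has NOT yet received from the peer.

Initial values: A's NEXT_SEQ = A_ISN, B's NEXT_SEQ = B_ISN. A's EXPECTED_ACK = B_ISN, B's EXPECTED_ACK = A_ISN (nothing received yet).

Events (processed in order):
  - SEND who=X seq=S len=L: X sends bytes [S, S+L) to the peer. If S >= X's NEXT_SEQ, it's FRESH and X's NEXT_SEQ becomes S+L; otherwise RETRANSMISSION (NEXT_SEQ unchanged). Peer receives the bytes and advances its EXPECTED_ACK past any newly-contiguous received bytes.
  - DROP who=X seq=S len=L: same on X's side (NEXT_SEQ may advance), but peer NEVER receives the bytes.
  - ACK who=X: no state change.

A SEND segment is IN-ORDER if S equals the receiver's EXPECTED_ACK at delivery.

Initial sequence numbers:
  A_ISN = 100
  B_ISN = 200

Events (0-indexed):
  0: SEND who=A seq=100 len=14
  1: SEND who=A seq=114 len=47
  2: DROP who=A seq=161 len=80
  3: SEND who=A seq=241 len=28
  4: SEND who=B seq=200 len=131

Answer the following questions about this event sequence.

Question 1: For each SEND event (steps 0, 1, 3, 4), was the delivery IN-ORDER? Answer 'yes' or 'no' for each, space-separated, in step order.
Step 0: SEND seq=100 -> in-order
Step 1: SEND seq=114 -> in-order
Step 3: SEND seq=241 -> out-of-order
Step 4: SEND seq=200 -> in-order

Answer: yes yes no yes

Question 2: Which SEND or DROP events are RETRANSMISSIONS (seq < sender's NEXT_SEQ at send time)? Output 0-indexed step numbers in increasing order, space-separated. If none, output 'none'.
Step 0: SEND seq=100 -> fresh
Step 1: SEND seq=114 -> fresh
Step 2: DROP seq=161 -> fresh
Step 3: SEND seq=241 -> fresh
Step 4: SEND seq=200 -> fresh

Answer: none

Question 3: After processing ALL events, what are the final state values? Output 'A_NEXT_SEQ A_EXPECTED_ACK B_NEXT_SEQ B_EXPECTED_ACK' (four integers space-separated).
Answer: 269 331 331 161

Derivation:
After event 0: A_seq=114 A_ack=200 B_seq=200 B_ack=114
After event 1: A_seq=161 A_ack=200 B_seq=200 B_ack=161
After event 2: A_seq=241 A_ack=200 B_seq=200 B_ack=161
After event 3: A_seq=269 A_ack=200 B_seq=200 B_ack=161
After event 4: A_seq=269 A_ack=331 B_seq=331 B_ack=161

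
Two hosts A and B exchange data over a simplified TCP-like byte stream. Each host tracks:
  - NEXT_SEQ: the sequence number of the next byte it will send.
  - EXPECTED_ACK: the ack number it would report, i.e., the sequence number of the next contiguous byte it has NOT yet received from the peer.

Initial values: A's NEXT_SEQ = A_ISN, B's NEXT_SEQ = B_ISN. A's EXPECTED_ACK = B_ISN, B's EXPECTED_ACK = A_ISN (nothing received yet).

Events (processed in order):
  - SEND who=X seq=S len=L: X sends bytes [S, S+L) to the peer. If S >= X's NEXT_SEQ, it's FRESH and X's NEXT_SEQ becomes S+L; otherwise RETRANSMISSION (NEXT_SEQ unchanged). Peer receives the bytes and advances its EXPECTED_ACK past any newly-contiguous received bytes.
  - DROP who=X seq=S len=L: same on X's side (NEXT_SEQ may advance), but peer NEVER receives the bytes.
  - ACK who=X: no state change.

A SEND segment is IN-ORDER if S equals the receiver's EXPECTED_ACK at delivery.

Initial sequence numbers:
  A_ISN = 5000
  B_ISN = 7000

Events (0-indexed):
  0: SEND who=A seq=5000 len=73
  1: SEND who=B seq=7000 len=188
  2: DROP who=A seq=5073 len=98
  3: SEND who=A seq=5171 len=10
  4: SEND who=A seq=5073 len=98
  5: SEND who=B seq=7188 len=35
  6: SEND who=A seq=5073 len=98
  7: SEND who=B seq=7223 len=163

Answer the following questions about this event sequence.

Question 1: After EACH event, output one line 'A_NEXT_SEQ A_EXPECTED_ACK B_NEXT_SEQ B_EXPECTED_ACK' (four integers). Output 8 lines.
5073 7000 7000 5073
5073 7188 7188 5073
5171 7188 7188 5073
5181 7188 7188 5073
5181 7188 7188 5181
5181 7223 7223 5181
5181 7223 7223 5181
5181 7386 7386 5181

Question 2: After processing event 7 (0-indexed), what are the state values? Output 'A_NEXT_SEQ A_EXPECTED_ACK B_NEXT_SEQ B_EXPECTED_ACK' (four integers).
After event 0: A_seq=5073 A_ack=7000 B_seq=7000 B_ack=5073
After event 1: A_seq=5073 A_ack=7188 B_seq=7188 B_ack=5073
After event 2: A_seq=5171 A_ack=7188 B_seq=7188 B_ack=5073
After event 3: A_seq=5181 A_ack=7188 B_seq=7188 B_ack=5073
After event 4: A_seq=5181 A_ack=7188 B_seq=7188 B_ack=5181
After event 5: A_seq=5181 A_ack=7223 B_seq=7223 B_ack=5181
After event 6: A_seq=5181 A_ack=7223 B_seq=7223 B_ack=5181
After event 7: A_seq=5181 A_ack=7386 B_seq=7386 B_ack=5181

5181 7386 7386 5181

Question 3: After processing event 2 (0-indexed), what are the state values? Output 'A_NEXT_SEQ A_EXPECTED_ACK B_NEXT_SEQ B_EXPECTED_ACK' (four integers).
After event 0: A_seq=5073 A_ack=7000 B_seq=7000 B_ack=5073
After event 1: A_seq=5073 A_ack=7188 B_seq=7188 B_ack=5073
After event 2: A_seq=5171 A_ack=7188 B_seq=7188 B_ack=5073

5171 7188 7188 5073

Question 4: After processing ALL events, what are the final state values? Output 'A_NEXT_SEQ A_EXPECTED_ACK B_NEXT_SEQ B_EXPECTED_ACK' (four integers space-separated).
Answer: 5181 7386 7386 5181

Derivation:
After event 0: A_seq=5073 A_ack=7000 B_seq=7000 B_ack=5073
After event 1: A_seq=5073 A_ack=7188 B_seq=7188 B_ack=5073
After event 2: A_seq=5171 A_ack=7188 B_seq=7188 B_ack=5073
After event 3: A_seq=5181 A_ack=7188 B_seq=7188 B_ack=5073
After event 4: A_seq=5181 A_ack=7188 B_seq=7188 B_ack=5181
After event 5: A_seq=5181 A_ack=7223 B_seq=7223 B_ack=5181
After event 6: A_seq=5181 A_ack=7223 B_seq=7223 B_ack=5181
After event 7: A_seq=5181 A_ack=7386 B_seq=7386 B_ack=5181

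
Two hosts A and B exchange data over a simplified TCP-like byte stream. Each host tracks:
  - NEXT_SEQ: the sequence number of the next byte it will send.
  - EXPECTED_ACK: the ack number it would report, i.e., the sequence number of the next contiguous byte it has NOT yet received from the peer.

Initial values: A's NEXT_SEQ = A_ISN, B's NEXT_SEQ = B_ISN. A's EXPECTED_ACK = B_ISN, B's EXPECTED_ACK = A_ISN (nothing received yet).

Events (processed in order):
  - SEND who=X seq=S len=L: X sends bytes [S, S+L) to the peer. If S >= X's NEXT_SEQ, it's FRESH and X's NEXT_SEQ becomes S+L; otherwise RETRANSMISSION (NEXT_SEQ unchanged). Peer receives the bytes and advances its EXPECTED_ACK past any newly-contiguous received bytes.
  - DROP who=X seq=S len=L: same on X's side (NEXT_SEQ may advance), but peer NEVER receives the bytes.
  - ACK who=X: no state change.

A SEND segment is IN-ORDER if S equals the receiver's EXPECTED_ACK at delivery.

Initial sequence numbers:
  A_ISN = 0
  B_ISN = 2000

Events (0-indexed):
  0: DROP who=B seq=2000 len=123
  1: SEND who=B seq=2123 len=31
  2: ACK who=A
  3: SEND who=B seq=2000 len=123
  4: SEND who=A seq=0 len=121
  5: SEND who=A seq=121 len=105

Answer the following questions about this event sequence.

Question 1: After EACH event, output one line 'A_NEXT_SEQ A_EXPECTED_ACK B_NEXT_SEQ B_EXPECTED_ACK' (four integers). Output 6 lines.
0 2000 2123 0
0 2000 2154 0
0 2000 2154 0
0 2154 2154 0
121 2154 2154 121
226 2154 2154 226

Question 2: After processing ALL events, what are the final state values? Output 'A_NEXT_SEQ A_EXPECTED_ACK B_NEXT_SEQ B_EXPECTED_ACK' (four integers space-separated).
After event 0: A_seq=0 A_ack=2000 B_seq=2123 B_ack=0
After event 1: A_seq=0 A_ack=2000 B_seq=2154 B_ack=0
After event 2: A_seq=0 A_ack=2000 B_seq=2154 B_ack=0
After event 3: A_seq=0 A_ack=2154 B_seq=2154 B_ack=0
After event 4: A_seq=121 A_ack=2154 B_seq=2154 B_ack=121
After event 5: A_seq=226 A_ack=2154 B_seq=2154 B_ack=226

Answer: 226 2154 2154 226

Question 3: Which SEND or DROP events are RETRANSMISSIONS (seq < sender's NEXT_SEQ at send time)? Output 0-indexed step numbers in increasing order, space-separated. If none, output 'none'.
Answer: 3

Derivation:
Step 0: DROP seq=2000 -> fresh
Step 1: SEND seq=2123 -> fresh
Step 3: SEND seq=2000 -> retransmit
Step 4: SEND seq=0 -> fresh
Step 5: SEND seq=121 -> fresh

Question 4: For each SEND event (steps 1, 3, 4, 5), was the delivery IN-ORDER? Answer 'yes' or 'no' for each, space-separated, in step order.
Answer: no yes yes yes

Derivation:
Step 1: SEND seq=2123 -> out-of-order
Step 3: SEND seq=2000 -> in-order
Step 4: SEND seq=0 -> in-order
Step 5: SEND seq=121 -> in-order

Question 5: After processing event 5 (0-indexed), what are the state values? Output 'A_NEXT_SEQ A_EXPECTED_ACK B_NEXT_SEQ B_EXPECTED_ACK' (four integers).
After event 0: A_seq=0 A_ack=2000 B_seq=2123 B_ack=0
After event 1: A_seq=0 A_ack=2000 B_seq=2154 B_ack=0
After event 2: A_seq=0 A_ack=2000 B_seq=2154 B_ack=0
After event 3: A_seq=0 A_ack=2154 B_seq=2154 B_ack=0
After event 4: A_seq=121 A_ack=2154 B_seq=2154 B_ack=121
After event 5: A_seq=226 A_ack=2154 B_seq=2154 B_ack=226

226 2154 2154 226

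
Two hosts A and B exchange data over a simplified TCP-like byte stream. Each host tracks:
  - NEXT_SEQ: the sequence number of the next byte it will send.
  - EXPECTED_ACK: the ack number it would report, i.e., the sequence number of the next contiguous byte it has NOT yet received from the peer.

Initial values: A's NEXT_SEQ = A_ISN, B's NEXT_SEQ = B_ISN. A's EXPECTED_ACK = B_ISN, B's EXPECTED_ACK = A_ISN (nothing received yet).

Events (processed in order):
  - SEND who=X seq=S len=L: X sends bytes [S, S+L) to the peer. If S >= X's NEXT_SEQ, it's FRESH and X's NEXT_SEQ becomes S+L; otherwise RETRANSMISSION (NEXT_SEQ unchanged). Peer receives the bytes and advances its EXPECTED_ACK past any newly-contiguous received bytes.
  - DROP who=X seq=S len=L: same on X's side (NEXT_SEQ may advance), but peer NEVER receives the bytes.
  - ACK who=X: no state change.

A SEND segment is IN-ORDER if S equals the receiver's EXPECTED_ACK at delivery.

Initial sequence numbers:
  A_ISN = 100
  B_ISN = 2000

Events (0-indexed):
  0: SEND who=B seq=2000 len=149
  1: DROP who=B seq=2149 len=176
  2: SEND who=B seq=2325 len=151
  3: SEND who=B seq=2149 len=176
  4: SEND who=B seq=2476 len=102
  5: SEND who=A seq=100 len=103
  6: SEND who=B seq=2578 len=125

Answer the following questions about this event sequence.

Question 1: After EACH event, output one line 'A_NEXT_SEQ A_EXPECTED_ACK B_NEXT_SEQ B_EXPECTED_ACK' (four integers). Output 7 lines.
100 2149 2149 100
100 2149 2325 100
100 2149 2476 100
100 2476 2476 100
100 2578 2578 100
203 2578 2578 203
203 2703 2703 203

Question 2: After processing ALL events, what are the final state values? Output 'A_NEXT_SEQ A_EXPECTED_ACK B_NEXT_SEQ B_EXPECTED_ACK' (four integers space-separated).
After event 0: A_seq=100 A_ack=2149 B_seq=2149 B_ack=100
After event 1: A_seq=100 A_ack=2149 B_seq=2325 B_ack=100
After event 2: A_seq=100 A_ack=2149 B_seq=2476 B_ack=100
After event 3: A_seq=100 A_ack=2476 B_seq=2476 B_ack=100
After event 4: A_seq=100 A_ack=2578 B_seq=2578 B_ack=100
After event 5: A_seq=203 A_ack=2578 B_seq=2578 B_ack=203
After event 6: A_seq=203 A_ack=2703 B_seq=2703 B_ack=203

Answer: 203 2703 2703 203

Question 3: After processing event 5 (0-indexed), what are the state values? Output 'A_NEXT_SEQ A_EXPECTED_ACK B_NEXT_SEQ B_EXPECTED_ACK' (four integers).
After event 0: A_seq=100 A_ack=2149 B_seq=2149 B_ack=100
After event 1: A_seq=100 A_ack=2149 B_seq=2325 B_ack=100
After event 2: A_seq=100 A_ack=2149 B_seq=2476 B_ack=100
After event 3: A_seq=100 A_ack=2476 B_seq=2476 B_ack=100
After event 4: A_seq=100 A_ack=2578 B_seq=2578 B_ack=100
After event 5: A_seq=203 A_ack=2578 B_seq=2578 B_ack=203

203 2578 2578 203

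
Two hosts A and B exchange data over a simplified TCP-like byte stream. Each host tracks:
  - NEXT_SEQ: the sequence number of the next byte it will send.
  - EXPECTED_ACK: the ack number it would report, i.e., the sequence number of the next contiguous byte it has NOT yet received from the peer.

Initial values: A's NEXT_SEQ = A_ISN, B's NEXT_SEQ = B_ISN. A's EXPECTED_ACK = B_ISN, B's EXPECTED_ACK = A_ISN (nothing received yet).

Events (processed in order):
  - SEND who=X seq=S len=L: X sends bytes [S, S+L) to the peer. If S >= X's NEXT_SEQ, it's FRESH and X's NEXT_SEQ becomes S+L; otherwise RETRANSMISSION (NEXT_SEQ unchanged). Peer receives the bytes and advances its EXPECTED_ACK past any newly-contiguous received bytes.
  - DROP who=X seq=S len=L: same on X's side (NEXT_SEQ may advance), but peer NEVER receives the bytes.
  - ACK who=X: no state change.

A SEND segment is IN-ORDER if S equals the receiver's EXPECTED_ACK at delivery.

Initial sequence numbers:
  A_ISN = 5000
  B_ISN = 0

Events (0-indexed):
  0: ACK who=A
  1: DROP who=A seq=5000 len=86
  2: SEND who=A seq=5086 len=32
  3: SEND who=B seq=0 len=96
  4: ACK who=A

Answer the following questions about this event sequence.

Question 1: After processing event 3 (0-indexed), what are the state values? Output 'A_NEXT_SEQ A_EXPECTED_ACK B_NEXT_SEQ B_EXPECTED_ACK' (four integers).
After event 0: A_seq=5000 A_ack=0 B_seq=0 B_ack=5000
After event 1: A_seq=5086 A_ack=0 B_seq=0 B_ack=5000
After event 2: A_seq=5118 A_ack=0 B_seq=0 B_ack=5000
After event 3: A_seq=5118 A_ack=96 B_seq=96 B_ack=5000

5118 96 96 5000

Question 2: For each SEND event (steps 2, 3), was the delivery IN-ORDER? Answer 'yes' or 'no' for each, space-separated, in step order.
Step 2: SEND seq=5086 -> out-of-order
Step 3: SEND seq=0 -> in-order

Answer: no yes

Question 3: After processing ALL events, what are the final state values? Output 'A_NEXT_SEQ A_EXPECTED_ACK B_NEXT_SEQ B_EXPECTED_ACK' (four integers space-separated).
After event 0: A_seq=5000 A_ack=0 B_seq=0 B_ack=5000
After event 1: A_seq=5086 A_ack=0 B_seq=0 B_ack=5000
After event 2: A_seq=5118 A_ack=0 B_seq=0 B_ack=5000
After event 3: A_seq=5118 A_ack=96 B_seq=96 B_ack=5000
After event 4: A_seq=5118 A_ack=96 B_seq=96 B_ack=5000

Answer: 5118 96 96 5000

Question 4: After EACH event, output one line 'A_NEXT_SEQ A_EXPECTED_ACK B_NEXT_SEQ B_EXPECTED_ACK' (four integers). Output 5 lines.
5000 0 0 5000
5086 0 0 5000
5118 0 0 5000
5118 96 96 5000
5118 96 96 5000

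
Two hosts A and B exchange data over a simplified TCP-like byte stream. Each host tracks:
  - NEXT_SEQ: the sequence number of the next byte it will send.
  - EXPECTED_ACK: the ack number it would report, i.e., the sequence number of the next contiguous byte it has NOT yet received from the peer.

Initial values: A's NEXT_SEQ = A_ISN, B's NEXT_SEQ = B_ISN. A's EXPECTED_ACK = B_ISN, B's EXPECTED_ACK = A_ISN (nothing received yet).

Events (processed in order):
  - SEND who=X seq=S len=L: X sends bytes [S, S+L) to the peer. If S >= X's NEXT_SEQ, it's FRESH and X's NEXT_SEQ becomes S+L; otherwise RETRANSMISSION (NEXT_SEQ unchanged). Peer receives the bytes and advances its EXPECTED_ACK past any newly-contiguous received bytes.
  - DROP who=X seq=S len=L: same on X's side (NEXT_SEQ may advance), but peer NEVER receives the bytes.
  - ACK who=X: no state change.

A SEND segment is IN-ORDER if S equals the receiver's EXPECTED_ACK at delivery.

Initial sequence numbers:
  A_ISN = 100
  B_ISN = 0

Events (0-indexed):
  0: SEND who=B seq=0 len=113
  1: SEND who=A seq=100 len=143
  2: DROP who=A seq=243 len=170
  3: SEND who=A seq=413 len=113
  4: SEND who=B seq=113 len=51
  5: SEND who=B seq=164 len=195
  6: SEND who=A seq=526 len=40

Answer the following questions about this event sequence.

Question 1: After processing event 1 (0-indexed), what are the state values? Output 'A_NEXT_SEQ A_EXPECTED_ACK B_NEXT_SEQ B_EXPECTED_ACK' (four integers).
After event 0: A_seq=100 A_ack=113 B_seq=113 B_ack=100
After event 1: A_seq=243 A_ack=113 B_seq=113 B_ack=243

243 113 113 243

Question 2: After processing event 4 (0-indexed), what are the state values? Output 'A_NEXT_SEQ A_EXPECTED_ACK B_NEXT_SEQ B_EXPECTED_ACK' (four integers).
After event 0: A_seq=100 A_ack=113 B_seq=113 B_ack=100
After event 1: A_seq=243 A_ack=113 B_seq=113 B_ack=243
After event 2: A_seq=413 A_ack=113 B_seq=113 B_ack=243
After event 3: A_seq=526 A_ack=113 B_seq=113 B_ack=243
After event 4: A_seq=526 A_ack=164 B_seq=164 B_ack=243

526 164 164 243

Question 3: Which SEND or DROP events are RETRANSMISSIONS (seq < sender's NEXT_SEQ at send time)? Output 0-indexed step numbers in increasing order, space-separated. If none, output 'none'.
Step 0: SEND seq=0 -> fresh
Step 1: SEND seq=100 -> fresh
Step 2: DROP seq=243 -> fresh
Step 3: SEND seq=413 -> fresh
Step 4: SEND seq=113 -> fresh
Step 5: SEND seq=164 -> fresh
Step 6: SEND seq=526 -> fresh

Answer: none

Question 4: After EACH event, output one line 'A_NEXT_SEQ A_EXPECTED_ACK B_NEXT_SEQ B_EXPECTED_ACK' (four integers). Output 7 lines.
100 113 113 100
243 113 113 243
413 113 113 243
526 113 113 243
526 164 164 243
526 359 359 243
566 359 359 243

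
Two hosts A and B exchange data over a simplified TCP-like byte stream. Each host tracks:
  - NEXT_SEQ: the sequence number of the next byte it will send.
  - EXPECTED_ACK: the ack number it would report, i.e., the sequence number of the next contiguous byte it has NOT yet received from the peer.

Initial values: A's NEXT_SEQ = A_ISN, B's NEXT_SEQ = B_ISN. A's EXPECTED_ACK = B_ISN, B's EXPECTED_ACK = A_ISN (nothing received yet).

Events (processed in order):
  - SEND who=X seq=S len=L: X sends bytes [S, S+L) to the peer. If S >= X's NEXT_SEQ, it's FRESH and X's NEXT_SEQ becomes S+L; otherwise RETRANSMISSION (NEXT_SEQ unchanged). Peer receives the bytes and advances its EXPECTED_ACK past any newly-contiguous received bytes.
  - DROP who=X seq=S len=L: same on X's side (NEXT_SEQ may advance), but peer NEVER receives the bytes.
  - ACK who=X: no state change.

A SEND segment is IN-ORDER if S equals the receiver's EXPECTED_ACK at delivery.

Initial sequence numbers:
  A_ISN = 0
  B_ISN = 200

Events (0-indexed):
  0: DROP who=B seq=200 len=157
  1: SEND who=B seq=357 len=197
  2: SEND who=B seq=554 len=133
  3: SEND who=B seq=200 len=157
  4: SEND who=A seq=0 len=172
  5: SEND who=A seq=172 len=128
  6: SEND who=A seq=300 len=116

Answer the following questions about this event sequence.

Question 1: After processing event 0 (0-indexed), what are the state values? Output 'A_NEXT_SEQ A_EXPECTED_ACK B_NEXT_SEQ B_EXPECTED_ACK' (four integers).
After event 0: A_seq=0 A_ack=200 B_seq=357 B_ack=0

0 200 357 0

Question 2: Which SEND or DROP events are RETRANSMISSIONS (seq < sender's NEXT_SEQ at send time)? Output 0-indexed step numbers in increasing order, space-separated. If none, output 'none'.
Step 0: DROP seq=200 -> fresh
Step 1: SEND seq=357 -> fresh
Step 2: SEND seq=554 -> fresh
Step 3: SEND seq=200 -> retransmit
Step 4: SEND seq=0 -> fresh
Step 5: SEND seq=172 -> fresh
Step 6: SEND seq=300 -> fresh

Answer: 3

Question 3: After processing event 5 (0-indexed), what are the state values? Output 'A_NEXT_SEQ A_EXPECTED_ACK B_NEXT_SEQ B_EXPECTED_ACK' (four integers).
After event 0: A_seq=0 A_ack=200 B_seq=357 B_ack=0
After event 1: A_seq=0 A_ack=200 B_seq=554 B_ack=0
After event 2: A_seq=0 A_ack=200 B_seq=687 B_ack=0
After event 3: A_seq=0 A_ack=687 B_seq=687 B_ack=0
After event 4: A_seq=172 A_ack=687 B_seq=687 B_ack=172
After event 5: A_seq=300 A_ack=687 B_seq=687 B_ack=300

300 687 687 300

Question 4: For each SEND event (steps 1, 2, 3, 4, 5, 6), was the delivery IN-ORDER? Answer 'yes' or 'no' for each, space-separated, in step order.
Answer: no no yes yes yes yes

Derivation:
Step 1: SEND seq=357 -> out-of-order
Step 2: SEND seq=554 -> out-of-order
Step 3: SEND seq=200 -> in-order
Step 4: SEND seq=0 -> in-order
Step 5: SEND seq=172 -> in-order
Step 6: SEND seq=300 -> in-order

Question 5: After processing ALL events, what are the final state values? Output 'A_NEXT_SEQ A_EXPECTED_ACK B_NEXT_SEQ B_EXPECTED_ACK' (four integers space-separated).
After event 0: A_seq=0 A_ack=200 B_seq=357 B_ack=0
After event 1: A_seq=0 A_ack=200 B_seq=554 B_ack=0
After event 2: A_seq=0 A_ack=200 B_seq=687 B_ack=0
After event 3: A_seq=0 A_ack=687 B_seq=687 B_ack=0
After event 4: A_seq=172 A_ack=687 B_seq=687 B_ack=172
After event 5: A_seq=300 A_ack=687 B_seq=687 B_ack=300
After event 6: A_seq=416 A_ack=687 B_seq=687 B_ack=416

Answer: 416 687 687 416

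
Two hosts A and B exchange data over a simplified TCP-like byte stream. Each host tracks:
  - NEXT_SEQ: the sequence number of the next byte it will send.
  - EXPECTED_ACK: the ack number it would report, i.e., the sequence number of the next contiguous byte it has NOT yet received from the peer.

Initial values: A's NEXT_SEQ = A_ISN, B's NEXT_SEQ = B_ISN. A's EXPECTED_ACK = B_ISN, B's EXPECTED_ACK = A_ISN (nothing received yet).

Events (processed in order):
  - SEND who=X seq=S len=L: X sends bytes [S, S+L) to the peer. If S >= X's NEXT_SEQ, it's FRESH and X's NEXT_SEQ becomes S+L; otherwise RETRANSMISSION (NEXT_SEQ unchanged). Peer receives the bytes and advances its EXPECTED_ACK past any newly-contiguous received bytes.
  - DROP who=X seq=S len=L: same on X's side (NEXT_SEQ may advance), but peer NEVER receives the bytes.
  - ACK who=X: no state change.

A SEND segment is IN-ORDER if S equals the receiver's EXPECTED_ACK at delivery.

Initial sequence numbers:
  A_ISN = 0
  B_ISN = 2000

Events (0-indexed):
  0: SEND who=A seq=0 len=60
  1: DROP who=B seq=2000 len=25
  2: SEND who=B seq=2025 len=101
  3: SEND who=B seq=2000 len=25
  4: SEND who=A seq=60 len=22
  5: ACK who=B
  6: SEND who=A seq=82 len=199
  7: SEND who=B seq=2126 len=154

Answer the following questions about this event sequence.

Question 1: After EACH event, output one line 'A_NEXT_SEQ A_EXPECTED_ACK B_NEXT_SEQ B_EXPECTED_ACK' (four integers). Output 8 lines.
60 2000 2000 60
60 2000 2025 60
60 2000 2126 60
60 2126 2126 60
82 2126 2126 82
82 2126 2126 82
281 2126 2126 281
281 2280 2280 281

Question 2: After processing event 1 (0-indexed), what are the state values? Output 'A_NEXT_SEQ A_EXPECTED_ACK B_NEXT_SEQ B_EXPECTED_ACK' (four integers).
After event 0: A_seq=60 A_ack=2000 B_seq=2000 B_ack=60
After event 1: A_seq=60 A_ack=2000 B_seq=2025 B_ack=60

60 2000 2025 60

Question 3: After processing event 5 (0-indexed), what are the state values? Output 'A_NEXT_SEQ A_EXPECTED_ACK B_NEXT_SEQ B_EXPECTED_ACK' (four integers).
After event 0: A_seq=60 A_ack=2000 B_seq=2000 B_ack=60
After event 1: A_seq=60 A_ack=2000 B_seq=2025 B_ack=60
After event 2: A_seq=60 A_ack=2000 B_seq=2126 B_ack=60
After event 3: A_seq=60 A_ack=2126 B_seq=2126 B_ack=60
After event 4: A_seq=82 A_ack=2126 B_seq=2126 B_ack=82
After event 5: A_seq=82 A_ack=2126 B_seq=2126 B_ack=82

82 2126 2126 82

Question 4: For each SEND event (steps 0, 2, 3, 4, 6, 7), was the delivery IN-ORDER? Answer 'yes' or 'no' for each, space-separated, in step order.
Answer: yes no yes yes yes yes

Derivation:
Step 0: SEND seq=0 -> in-order
Step 2: SEND seq=2025 -> out-of-order
Step 3: SEND seq=2000 -> in-order
Step 4: SEND seq=60 -> in-order
Step 6: SEND seq=82 -> in-order
Step 7: SEND seq=2126 -> in-order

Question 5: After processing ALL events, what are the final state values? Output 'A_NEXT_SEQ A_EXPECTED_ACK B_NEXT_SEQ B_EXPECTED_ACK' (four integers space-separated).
Answer: 281 2280 2280 281

Derivation:
After event 0: A_seq=60 A_ack=2000 B_seq=2000 B_ack=60
After event 1: A_seq=60 A_ack=2000 B_seq=2025 B_ack=60
After event 2: A_seq=60 A_ack=2000 B_seq=2126 B_ack=60
After event 3: A_seq=60 A_ack=2126 B_seq=2126 B_ack=60
After event 4: A_seq=82 A_ack=2126 B_seq=2126 B_ack=82
After event 5: A_seq=82 A_ack=2126 B_seq=2126 B_ack=82
After event 6: A_seq=281 A_ack=2126 B_seq=2126 B_ack=281
After event 7: A_seq=281 A_ack=2280 B_seq=2280 B_ack=281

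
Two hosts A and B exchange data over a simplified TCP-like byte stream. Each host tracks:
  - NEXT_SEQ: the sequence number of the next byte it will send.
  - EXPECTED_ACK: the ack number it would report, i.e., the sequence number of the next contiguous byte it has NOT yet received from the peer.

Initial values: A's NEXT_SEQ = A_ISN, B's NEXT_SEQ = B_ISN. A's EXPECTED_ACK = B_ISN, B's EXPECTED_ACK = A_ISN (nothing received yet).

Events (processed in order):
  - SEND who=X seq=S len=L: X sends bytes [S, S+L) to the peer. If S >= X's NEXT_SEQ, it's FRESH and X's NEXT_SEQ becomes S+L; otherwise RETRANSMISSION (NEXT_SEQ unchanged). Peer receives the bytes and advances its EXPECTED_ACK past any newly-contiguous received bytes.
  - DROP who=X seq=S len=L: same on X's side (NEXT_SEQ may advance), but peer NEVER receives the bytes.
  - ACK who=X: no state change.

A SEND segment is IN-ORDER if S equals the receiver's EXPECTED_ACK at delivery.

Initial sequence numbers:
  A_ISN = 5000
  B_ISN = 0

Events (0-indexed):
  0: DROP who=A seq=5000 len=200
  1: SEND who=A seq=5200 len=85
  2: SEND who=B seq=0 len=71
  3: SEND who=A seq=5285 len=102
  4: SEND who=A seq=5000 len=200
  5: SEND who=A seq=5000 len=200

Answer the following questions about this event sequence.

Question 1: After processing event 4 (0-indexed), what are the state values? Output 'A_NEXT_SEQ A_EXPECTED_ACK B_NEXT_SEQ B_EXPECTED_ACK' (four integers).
After event 0: A_seq=5200 A_ack=0 B_seq=0 B_ack=5000
After event 1: A_seq=5285 A_ack=0 B_seq=0 B_ack=5000
After event 2: A_seq=5285 A_ack=71 B_seq=71 B_ack=5000
After event 3: A_seq=5387 A_ack=71 B_seq=71 B_ack=5000
After event 4: A_seq=5387 A_ack=71 B_seq=71 B_ack=5387

5387 71 71 5387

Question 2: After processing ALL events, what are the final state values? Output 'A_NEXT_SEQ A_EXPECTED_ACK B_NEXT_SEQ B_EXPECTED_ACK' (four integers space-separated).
Answer: 5387 71 71 5387

Derivation:
After event 0: A_seq=5200 A_ack=0 B_seq=0 B_ack=5000
After event 1: A_seq=5285 A_ack=0 B_seq=0 B_ack=5000
After event 2: A_seq=5285 A_ack=71 B_seq=71 B_ack=5000
After event 3: A_seq=5387 A_ack=71 B_seq=71 B_ack=5000
After event 4: A_seq=5387 A_ack=71 B_seq=71 B_ack=5387
After event 5: A_seq=5387 A_ack=71 B_seq=71 B_ack=5387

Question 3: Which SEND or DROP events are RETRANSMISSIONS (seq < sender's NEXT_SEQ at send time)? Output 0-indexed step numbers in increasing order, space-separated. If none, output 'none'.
Step 0: DROP seq=5000 -> fresh
Step 1: SEND seq=5200 -> fresh
Step 2: SEND seq=0 -> fresh
Step 3: SEND seq=5285 -> fresh
Step 4: SEND seq=5000 -> retransmit
Step 5: SEND seq=5000 -> retransmit

Answer: 4 5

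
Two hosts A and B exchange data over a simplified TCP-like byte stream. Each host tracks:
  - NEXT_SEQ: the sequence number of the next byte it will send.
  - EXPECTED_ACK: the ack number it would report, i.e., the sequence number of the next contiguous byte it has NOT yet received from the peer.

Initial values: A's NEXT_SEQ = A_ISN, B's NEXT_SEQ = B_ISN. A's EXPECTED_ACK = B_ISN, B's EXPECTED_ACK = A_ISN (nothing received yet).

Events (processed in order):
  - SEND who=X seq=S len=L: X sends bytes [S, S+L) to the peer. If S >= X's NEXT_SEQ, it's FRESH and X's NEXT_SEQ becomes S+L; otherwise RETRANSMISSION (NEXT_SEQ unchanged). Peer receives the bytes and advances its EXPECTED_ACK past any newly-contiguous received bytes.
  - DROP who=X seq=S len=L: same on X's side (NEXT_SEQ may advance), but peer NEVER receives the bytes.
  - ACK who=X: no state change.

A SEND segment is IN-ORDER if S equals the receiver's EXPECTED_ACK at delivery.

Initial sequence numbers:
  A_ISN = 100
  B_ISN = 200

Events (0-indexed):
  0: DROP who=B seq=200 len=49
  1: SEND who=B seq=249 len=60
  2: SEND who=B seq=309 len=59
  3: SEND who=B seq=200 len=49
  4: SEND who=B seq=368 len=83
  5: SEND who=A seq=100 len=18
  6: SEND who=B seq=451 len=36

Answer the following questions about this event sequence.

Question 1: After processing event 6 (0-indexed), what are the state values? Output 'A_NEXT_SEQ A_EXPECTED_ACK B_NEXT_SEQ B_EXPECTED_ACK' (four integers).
After event 0: A_seq=100 A_ack=200 B_seq=249 B_ack=100
After event 1: A_seq=100 A_ack=200 B_seq=309 B_ack=100
After event 2: A_seq=100 A_ack=200 B_seq=368 B_ack=100
After event 3: A_seq=100 A_ack=368 B_seq=368 B_ack=100
After event 4: A_seq=100 A_ack=451 B_seq=451 B_ack=100
After event 5: A_seq=118 A_ack=451 B_seq=451 B_ack=118
After event 6: A_seq=118 A_ack=487 B_seq=487 B_ack=118

118 487 487 118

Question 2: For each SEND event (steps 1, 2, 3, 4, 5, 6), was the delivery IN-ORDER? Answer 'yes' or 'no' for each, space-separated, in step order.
Answer: no no yes yes yes yes

Derivation:
Step 1: SEND seq=249 -> out-of-order
Step 2: SEND seq=309 -> out-of-order
Step 3: SEND seq=200 -> in-order
Step 4: SEND seq=368 -> in-order
Step 5: SEND seq=100 -> in-order
Step 6: SEND seq=451 -> in-order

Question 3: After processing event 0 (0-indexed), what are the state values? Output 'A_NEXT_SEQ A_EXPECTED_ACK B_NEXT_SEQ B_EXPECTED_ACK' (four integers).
After event 0: A_seq=100 A_ack=200 B_seq=249 B_ack=100

100 200 249 100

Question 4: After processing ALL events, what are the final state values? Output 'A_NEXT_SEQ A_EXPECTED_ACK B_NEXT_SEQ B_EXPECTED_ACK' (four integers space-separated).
After event 0: A_seq=100 A_ack=200 B_seq=249 B_ack=100
After event 1: A_seq=100 A_ack=200 B_seq=309 B_ack=100
After event 2: A_seq=100 A_ack=200 B_seq=368 B_ack=100
After event 3: A_seq=100 A_ack=368 B_seq=368 B_ack=100
After event 4: A_seq=100 A_ack=451 B_seq=451 B_ack=100
After event 5: A_seq=118 A_ack=451 B_seq=451 B_ack=118
After event 6: A_seq=118 A_ack=487 B_seq=487 B_ack=118

Answer: 118 487 487 118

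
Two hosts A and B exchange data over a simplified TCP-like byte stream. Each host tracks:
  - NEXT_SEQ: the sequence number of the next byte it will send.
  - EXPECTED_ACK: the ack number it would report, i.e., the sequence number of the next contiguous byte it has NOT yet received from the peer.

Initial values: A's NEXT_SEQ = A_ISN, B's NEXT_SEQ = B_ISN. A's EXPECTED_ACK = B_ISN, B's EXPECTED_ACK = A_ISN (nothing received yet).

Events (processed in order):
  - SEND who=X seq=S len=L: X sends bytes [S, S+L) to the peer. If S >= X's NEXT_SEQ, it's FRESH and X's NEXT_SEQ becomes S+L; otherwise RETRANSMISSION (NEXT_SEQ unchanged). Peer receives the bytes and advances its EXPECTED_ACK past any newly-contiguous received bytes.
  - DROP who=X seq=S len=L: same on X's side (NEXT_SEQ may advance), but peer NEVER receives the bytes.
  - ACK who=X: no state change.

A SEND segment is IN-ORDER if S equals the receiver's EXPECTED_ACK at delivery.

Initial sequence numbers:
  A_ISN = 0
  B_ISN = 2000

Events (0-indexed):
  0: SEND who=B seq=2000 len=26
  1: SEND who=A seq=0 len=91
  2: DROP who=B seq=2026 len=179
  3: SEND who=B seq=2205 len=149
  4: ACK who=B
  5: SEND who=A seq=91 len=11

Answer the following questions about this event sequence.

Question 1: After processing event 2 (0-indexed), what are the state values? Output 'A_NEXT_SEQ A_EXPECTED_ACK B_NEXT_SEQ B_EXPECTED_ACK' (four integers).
After event 0: A_seq=0 A_ack=2026 B_seq=2026 B_ack=0
After event 1: A_seq=91 A_ack=2026 B_seq=2026 B_ack=91
After event 2: A_seq=91 A_ack=2026 B_seq=2205 B_ack=91

91 2026 2205 91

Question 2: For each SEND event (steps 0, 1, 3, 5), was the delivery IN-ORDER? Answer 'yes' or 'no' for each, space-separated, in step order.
Step 0: SEND seq=2000 -> in-order
Step 1: SEND seq=0 -> in-order
Step 3: SEND seq=2205 -> out-of-order
Step 5: SEND seq=91 -> in-order

Answer: yes yes no yes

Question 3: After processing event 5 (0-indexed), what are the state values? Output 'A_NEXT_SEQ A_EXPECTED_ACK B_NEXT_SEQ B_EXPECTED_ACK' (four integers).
After event 0: A_seq=0 A_ack=2026 B_seq=2026 B_ack=0
After event 1: A_seq=91 A_ack=2026 B_seq=2026 B_ack=91
After event 2: A_seq=91 A_ack=2026 B_seq=2205 B_ack=91
After event 3: A_seq=91 A_ack=2026 B_seq=2354 B_ack=91
After event 4: A_seq=91 A_ack=2026 B_seq=2354 B_ack=91
After event 5: A_seq=102 A_ack=2026 B_seq=2354 B_ack=102

102 2026 2354 102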